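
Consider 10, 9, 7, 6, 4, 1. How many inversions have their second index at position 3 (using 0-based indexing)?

3 such elements

The element at index 3 is 6.
Elements before it: 10, 9, 7
Those larger than 6: 10, 9, 7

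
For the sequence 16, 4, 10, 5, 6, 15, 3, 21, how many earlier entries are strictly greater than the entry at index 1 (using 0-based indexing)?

1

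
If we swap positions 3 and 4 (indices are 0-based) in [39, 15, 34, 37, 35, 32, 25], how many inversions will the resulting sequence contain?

13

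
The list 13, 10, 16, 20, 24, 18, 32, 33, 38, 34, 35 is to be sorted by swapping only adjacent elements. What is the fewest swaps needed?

5

Each adjacent swap fixes exactly one inversion, so the minimum swap count equals the number of inversions.
Count inversions — for each element, later elements that are smaller:
13: 10 → 1
10: none → 0
16: none → 0
20: 18 → 1
24: 18 → 1
18: none → 0
32: none → 0
33: none → 0
38: 34, 35 → 2
34: none → 0
35: none → 0
Total inversions: 1 + 0 + 0 + 1 + 1 + 0 + 0 + 0 + 2 + 0 + 0 = 5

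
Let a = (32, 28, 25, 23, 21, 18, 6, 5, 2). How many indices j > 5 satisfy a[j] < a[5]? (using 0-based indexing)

The element at index 5 is 18.
Elements after it: 6, 5, 2
Those smaller than 18: 6, 5, 2

3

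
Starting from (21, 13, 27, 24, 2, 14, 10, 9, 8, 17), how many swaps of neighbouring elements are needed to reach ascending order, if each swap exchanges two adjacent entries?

30 swaps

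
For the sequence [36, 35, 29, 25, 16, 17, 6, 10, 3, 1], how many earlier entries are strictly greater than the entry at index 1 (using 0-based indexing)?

1

The element at index 1 is 35.
Elements before it: 36
Those larger than 35: 36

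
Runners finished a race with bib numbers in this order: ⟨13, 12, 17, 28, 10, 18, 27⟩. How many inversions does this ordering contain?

7

Out-of-order index pairs (1-indexed):
(1,2): 13 > 12
(1,5): 13 > 10
(2,5): 12 > 10
(3,5): 17 > 10
(4,5): 28 > 10
(4,6): 28 > 18
(4,7): 28 > 27
That's 7 pairs.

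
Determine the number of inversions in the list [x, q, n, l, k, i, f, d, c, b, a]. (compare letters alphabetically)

Element-by-element contributions:
x: 10
q: 9
n: 8
l: 7
k: 6
i: 5
f: 4
d: 3
c: 2
b: 1
a: 0
Sum: 10 + 9 + 8 + 7 + 6 + 5 + 4 + 3 + 2 + 1 + 0 = 55

55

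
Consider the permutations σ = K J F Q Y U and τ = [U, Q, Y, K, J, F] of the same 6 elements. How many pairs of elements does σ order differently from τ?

11

Assign each item its position (1..6) in the first ordering, then rewrite the second ordering as that position sequence:
positions: K→1, J→2, F→3, Q→4, Y→5, U→6
second ordering as positions: [6, 4, 5, 1, 2, 3]
Discordant pairs = inversions in this position sequence.
6: 4, 5, 1, 2, 3 → 5
4: 1, 2, 3 → 3
5: 1, 2, 3 → 3
1: 0
2: 0
3: 0
Total: 5 + 3 + 3 + 0 + 0 + 0 = 11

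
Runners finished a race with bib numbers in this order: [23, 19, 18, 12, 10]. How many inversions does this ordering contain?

For each element, count later entries that are smaller:
23: 4
19: 3
18: 2
12: 1
10: 0
Sum: 4 + 3 + 2 + 1 + 0 = 10

Out-of-order pairs: 10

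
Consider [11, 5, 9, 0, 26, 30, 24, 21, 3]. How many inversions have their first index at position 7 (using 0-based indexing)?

The element at index 7 is 21.
Elements after it: 3
Those smaller than 21: 3

1 such element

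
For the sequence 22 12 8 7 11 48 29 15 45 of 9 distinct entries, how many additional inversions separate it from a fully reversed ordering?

23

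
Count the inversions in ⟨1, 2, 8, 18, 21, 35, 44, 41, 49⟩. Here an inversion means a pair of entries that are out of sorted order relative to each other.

There is 1 inversion.

Sweep left to right; for each value list the smaller values that follow it:
1 → none → 0
2 → none → 0
8 → none → 0
18 → none → 0
21 → none → 0
35 → none → 0
44 → 41 → 1
41 → none → 0
49 → none → 0
Sum: 0 + 0 + 0 + 0 + 0 + 0 + 1 + 0 + 0 = 1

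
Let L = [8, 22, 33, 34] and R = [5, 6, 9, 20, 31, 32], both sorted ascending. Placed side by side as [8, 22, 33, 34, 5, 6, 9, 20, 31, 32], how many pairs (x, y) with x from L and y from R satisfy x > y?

18 cross-inversions

Count, for every r in R, how many entries of L exceed r:
r = 5: 8, 22, 33, 34 → 4
r = 6: 8, 22, 33, 34 → 4
r = 9: 22, 33, 34 → 3
r = 20: 22, 33, 34 → 3
r = 31: 33, 34 → 2
r = 32: 33, 34 → 2
Cross-inversions: 4 + 4 + 3 + 3 + 2 + 2 = 18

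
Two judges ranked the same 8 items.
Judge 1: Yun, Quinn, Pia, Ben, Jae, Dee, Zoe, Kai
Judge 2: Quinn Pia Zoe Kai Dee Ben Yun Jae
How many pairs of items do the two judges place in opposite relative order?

Assign each item its position (1..8) in the first ordering, then rewrite the second ordering as that position sequence:
positions: Yun→1, Quinn→2, Pia→3, Ben→4, Jae→5, Dee→6, Zoe→7, Kai→8
second ordering as positions: [2, 3, 7, 8, 6, 4, 1, 5]
Discordant pairs = inversions in this position sequence.
2: 1 → 1
3: 1 → 1
7: 6, 4, 1, 5 → 4
8: 6, 4, 1, 5 → 4
6: 4, 1, 5 → 3
4: 1 → 1
1: 0
5: 0
Total: 1 + 1 + 4 + 4 + 3 + 1 + 0 + 0 = 14

14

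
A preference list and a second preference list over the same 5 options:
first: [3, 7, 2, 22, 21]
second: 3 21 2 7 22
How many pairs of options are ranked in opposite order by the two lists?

Assign each item its position (1..5) in the first ordering, then rewrite the second ordering as that position sequence:
positions: 3→1, 7→2, 2→3, 22→4, 21→5
second ordering as positions: [1, 5, 3, 2, 4]
Discordant pairs = inversions in this position sequence.
1: 0
5: 3, 2, 4 → 3
3: 2 → 1
2: 0
4: 0
Total: 0 + 3 + 1 + 0 + 0 = 4

4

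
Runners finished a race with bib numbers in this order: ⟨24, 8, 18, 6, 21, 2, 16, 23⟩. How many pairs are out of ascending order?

15

For each element, count later entries that are smaller:
24: 7
8: 2
18: 3
6: 1
21: 2
2: 0
16: 0
23: 0
Sum: 7 + 2 + 3 + 1 + 2 + 0 + 0 + 0 = 15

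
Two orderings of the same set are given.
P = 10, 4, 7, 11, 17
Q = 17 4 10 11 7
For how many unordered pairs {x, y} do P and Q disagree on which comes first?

Assign each item its position (1..5) in the first ordering, then rewrite the second ordering as that position sequence:
positions: 10→1, 4→2, 7→3, 11→4, 17→5
second ordering as positions: [5, 2, 1, 4, 3]
Discordant pairs = inversions in this position sequence.
5: 2, 1, 4, 3 → 4
2: 1 → 1
1: 0
4: 3 → 1
3: 0
Total: 4 + 1 + 0 + 1 + 0 = 6

6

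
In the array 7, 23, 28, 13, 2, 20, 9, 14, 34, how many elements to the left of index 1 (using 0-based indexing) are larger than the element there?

0 such elements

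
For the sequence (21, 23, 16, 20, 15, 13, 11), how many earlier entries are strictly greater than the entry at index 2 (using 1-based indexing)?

The element at index 2 is 23.
Elements before it: 21
None of them are larger than 23.

0 such elements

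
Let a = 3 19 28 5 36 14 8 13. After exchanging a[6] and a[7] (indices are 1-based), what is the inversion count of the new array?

Positions 6 and 7 hold 14 and 8; after swapping, the array is [3, 19, 28, 5, 36, 8, 14, 13].
Count, for each position, how many later elements it exceeds:
3: 0
19: 4
28: 4
5: 0
36: 3
8: 0
14: 1
13: 0
Sum: 0 + 4 + 4 + 0 + 3 + 0 + 1 + 0 = 12

12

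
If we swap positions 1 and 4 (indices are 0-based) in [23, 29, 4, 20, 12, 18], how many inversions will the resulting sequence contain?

7

Positions 1 and 4 hold 29 and 12; after swapping, the array is [23, 12, 4, 20, 29, 18].
For each element, count later entries that are smaller:
23: 4
12: 1
4: 0
20: 1
29: 1
18: 0
Sum: 4 + 1 + 0 + 1 + 1 + 0 = 7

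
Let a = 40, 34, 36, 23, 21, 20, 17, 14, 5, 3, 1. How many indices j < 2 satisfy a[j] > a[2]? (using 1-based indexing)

1

The element at index 2 is 34.
Elements before it: 40
Those larger than 34: 40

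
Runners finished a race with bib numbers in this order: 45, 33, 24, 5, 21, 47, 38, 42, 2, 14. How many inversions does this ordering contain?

Inversions: 28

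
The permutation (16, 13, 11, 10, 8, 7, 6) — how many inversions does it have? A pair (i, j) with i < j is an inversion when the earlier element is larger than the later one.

Sweep left to right; for each value list the smaller values that follow it:
16: 6
13: 5
11: 4
10: 3
8: 2
7: 1
6: 0
Sum: 6 + 5 + 4 + 3 + 2 + 1 + 0 = 21

21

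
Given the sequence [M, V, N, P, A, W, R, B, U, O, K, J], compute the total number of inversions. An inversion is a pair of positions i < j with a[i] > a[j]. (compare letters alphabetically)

Count, for each position, how many later elements it exceeds:
M → A, B, K, J → 4
V → N, P, A, R, B, U, O, K, J → 9
N → A, B, K, J → 4
P → A, B, O, K, J → 5
A → none → 0
W → R, B, U, O, K, J → 6
R → B, O, K, J → 4
B → none → 0
U → O, K, J → 3
O → K, J → 2
K → J → 1
J → none → 0
Sum: 4 + 9 + 4 + 5 + 0 + 6 + 4 + 0 + 3 + 2 + 1 + 0 = 38

38 inversions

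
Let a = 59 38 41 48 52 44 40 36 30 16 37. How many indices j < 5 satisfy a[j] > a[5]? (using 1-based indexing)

1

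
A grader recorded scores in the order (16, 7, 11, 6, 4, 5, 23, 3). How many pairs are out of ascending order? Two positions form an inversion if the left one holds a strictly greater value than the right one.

Element-by-element contributions:
16 → 7, 11, 6, 4, 5, 3 → 6
7 → 6, 4, 5, 3 → 4
11 → 6, 4, 5, 3 → 4
6 → 4, 5, 3 → 3
4 → 3 → 1
5 → 3 → 1
23 → 3 → 1
3 → none → 0
Sum: 6 + 4 + 4 + 3 + 1 + 1 + 1 + 0 = 20

20 inversions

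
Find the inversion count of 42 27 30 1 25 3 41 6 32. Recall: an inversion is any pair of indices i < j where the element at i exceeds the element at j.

There are 20 inversions.

Sweep left to right; for each value list the smaller values that follow it:
42 → 27, 30, 1, 25, 3, 41, 6, 32 → 8
27 → 1, 25, 3, 6 → 4
30 → 1, 25, 3, 6 → 4
1 → none → 0
25 → 3, 6 → 2
3 → none → 0
41 → 6, 32 → 2
6 → none → 0
32 → none → 0
Sum: 8 + 4 + 4 + 0 + 2 + 0 + 2 + 0 + 0 = 20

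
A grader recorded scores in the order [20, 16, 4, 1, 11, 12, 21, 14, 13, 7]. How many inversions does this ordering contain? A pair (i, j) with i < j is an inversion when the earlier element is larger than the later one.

24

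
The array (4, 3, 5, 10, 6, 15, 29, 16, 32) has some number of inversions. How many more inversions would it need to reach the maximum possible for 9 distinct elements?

Maximum inversions for 9 distinct elements is C(9, 2) = 9·8/2 = 36.
Current inversions — for each element, count later smaller elements:
4: 1
3: 0
5: 0
10: 1
6: 0
15: 0
29: 1
16: 0
32: 0
Current total: 1 + 0 + 0 + 1 + 0 + 0 + 1 + 0 + 0 = 3
Shortfall: 36 − 3 = 33

33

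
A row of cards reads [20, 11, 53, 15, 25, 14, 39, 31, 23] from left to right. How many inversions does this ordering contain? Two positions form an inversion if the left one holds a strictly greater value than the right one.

15

Sweep left to right; for each value list the smaller values that follow it:
20 → 11, 15, 14 → 3
11 → none → 0
53 → 15, 25, 14, 39, 31, 23 → 6
15 → 14 → 1
25 → 14, 23 → 2
14 → none → 0
39 → 31, 23 → 2
31 → 23 → 1
23 → none → 0
Sum: 3 + 0 + 6 + 1 + 2 + 0 + 2 + 1 + 0 = 15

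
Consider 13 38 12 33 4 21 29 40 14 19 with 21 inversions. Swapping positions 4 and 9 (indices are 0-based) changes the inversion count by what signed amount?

Positions 4 and 9 hold 4 and 19; after swapping, the array is [13, 38, 12, 33, 19, 21, 29, 40, 14, 4].
Count, for each position, how many later elements it exceeds:
13 → 12, 4 → 2
38 → 12, 33, 19, 21, 29, 14, 4 → 7
12 → 4 → 1
33 → 19, 21, 29, 14, 4 → 5
19 → 14, 4 → 2
21 → 14, 4 → 2
29 → 14, 4 → 2
40 → 14, 4 → 2
14 → 4 → 1
4 → none → 0
Sum: 2 + 7 + 1 + 5 + 2 + 2 + 2 + 2 + 1 + 0 = 24
Change: 24 − 21 = +3

+3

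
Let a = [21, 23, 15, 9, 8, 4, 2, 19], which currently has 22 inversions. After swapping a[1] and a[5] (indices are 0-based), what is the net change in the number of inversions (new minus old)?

-7

Positions 1 and 5 hold 23 and 4; after swapping, the array is [21, 4, 15, 9, 8, 23, 2, 19].
For each element, count later entries that are smaller:
21: 6
4: 1
15: 3
9: 2
8: 1
23: 2
2: 0
19: 0
Sum: 6 + 1 + 3 + 2 + 1 + 2 + 0 + 0 = 15
Change: 15 − 22 = -7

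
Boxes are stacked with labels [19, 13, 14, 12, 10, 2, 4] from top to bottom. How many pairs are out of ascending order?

19 inversions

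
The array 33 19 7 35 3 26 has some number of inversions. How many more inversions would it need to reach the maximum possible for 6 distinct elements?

6

Maximum inversions for 6 distinct elements is C(6, 2) = 6·5/2 = 15.
Current inversions — for each element, count later smaller elements:
33: 4
19: 2
7: 1
35: 2
3: 0
26: 0
Current total: 4 + 2 + 1 + 2 + 0 + 0 = 9
Shortfall: 15 − 9 = 6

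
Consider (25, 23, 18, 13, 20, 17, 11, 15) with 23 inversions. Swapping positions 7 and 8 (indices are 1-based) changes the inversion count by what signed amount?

Positions 7 and 8 hold 11 and 15; after swapping, the array is [25, 23, 18, 13, 20, 17, 15, 11].
Sweep left to right; for each value list the smaller values that follow it:
25: 7
23: 6
18: 4
13: 1
20: 3
17: 2
15: 1
11: 0
Sum: 7 + 6 + 4 + 1 + 3 + 2 + 1 + 0 = 24
Change: 24 − 23 = +1

+1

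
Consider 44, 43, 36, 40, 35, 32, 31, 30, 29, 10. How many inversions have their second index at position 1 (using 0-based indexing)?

1

The element at index 1 is 43.
Elements before it: 44
Those larger than 43: 44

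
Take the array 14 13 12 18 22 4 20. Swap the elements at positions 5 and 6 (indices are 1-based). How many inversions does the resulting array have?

Positions 5 and 6 hold 22 and 4; after swapping, the array is [14, 13, 12, 18, 4, 22, 20].
Count, for each position, how many later elements it exceeds:
14 → 13, 12, 4 → 3
13 → 12, 4 → 2
12 → 4 → 1
18 → 4 → 1
4 → none → 0
22 → 20 → 1
20 → none → 0
Sum: 3 + 2 + 1 + 1 + 0 + 1 + 0 = 8

8 inversions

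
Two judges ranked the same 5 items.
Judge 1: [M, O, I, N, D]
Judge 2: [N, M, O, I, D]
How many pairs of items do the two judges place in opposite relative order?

3 discordant pairs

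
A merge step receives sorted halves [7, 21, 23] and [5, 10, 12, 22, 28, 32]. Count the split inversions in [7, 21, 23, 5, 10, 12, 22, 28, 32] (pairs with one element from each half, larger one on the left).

For each element r of the right run, count left-run elements greater than r:
r = 5: 7, 21, 23 → 3
r = 10: 21, 23 → 2
r = 12: 21, 23 → 2
r = 22: 23 → 1
r = 28: none → 0
r = 32: none → 0
Cross-inversions: 3 + 2 + 2 + 1 + 0 + 0 = 8

8 split inversions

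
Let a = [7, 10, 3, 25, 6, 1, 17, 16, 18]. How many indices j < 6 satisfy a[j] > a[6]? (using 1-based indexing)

The element at index 6 is 1.
Elements before it: 7, 10, 3, 25, 6
Those larger than 1: 7, 10, 3, 25, 6

5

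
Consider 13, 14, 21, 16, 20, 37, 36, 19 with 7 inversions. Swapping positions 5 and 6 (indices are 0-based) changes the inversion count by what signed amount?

Positions 5 and 6 hold 37 and 36; after swapping, the array is [13, 14, 21, 16, 20, 36, 37, 19].
Element-by-element contributions:
13 → none → 0
14 → none → 0
21 → 16, 20, 19 → 3
16 → none → 0
20 → 19 → 1
36 → 19 → 1
37 → 19 → 1
19 → none → 0
Sum: 0 + 0 + 3 + 0 + 1 + 1 + 1 + 0 = 6
Change: 6 − 7 = -1

-1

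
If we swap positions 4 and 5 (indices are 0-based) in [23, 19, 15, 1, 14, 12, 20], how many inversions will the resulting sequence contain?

13 inversions

Positions 4 and 5 hold 14 and 12; after swapping, the array is [23, 19, 15, 1, 12, 14, 20].
For each element, count later entries that are smaller:
23 → 19, 15, 1, 12, 14, 20 → 6
19 → 15, 1, 12, 14 → 4
15 → 1, 12, 14 → 3
1 → none → 0
12 → none → 0
14 → none → 0
20 → none → 0
Sum: 6 + 4 + 3 + 0 + 0 + 0 + 0 = 13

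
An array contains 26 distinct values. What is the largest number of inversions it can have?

The maximum occurs when the array is in strictly decreasing order: every one of the C(26, 2) pairs is inverted.
C(26, 2) = 26·25/2 = 325

325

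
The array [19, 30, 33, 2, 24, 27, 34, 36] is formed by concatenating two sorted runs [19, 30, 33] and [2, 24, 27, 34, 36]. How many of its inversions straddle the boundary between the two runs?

7

For each element r of the right run, count left-run elements greater than r:
r = 2: 19, 30, 33 → 3
r = 24: 30, 33 → 2
r = 27: 30, 33 → 2
r = 34: none → 0
r = 36: none → 0
Cross-inversions: 3 + 2 + 2 + 0 + 0 = 7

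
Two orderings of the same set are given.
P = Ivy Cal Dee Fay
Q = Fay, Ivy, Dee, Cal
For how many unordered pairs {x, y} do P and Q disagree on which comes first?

4

Assign each item its position (1..4) in the first ordering, then rewrite the second ordering as that position sequence:
positions: Ivy→1, Cal→2, Dee→3, Fay→4
second ordering as positions: [4, 1, 3, 2]
Discordant pairs = inversions in this position sequence.
4: 1, 3, 2 → 3
1: 0
3: 2 → 1
2: 0
Total: 3 + 0 + 1 + 0 = 4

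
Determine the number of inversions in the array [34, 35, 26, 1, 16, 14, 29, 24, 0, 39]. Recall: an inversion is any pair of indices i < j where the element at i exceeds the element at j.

Count, for each position, how many later elements it exceeds:
34 → 26, 1, 16, 14, 29, 24, 0 → 7
35 → 26, 1, 16, 14, 29, 24, 0 → 7
26 → 1, 16, 14, 24, 0 → 5
1 → 0 → 1
16 → 14, 0 → 2
14 → 0 → 1
29 → 24, 0 → 2
24 → 0 → 1
0 → none → 0
39 → none → 0
Sum: 7 + 7 + 5 + 1 + 2 + 1 + 2 + 1 + 0 + 0 = 26

26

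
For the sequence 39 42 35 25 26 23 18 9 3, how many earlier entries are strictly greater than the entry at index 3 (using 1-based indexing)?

The element at index 3 is 35.
Elements before it: 39, 42
Those larger than 35: 39, 42

2 such elements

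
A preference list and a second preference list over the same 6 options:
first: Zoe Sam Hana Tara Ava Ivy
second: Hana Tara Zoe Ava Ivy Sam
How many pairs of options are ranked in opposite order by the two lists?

6 pairs

Assign each item its position (1..6) in the first ordering, then rewrite the second ordering as that position sequence:
positions: Zoe→1, Sam→2, Hana→3, Tara→4, Ava→5, Ivy→6
second ordering as positions: [3, 4, 1, 5, 6, 2]
Discordant pairs = inversions in this position sequence.
3: 1, 2 → 2
4: 1, 2 → 2
1: 0
5: 2 → 1
6: 2 → 1
2: 0
Total: 2 + 2 + 0 + 1 + 1 + 0 = 6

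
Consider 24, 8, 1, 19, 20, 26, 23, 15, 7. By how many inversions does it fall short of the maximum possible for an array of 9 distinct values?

Maximum inversions for 9 distinct elements is C(9, 2) = 9·8/2 = 36.
Current inversions — for each element, count later smaller elements:
24: 7
8: 2
1: 0
19: 2
20: 2
26: 3
23: 2
15: 1
7: 0
Current total: 7 + 2 + 0 + 2 + 2 + 3 + 2 + 1 + 0 = 19
Shortfall: 36 − 19 = 17

17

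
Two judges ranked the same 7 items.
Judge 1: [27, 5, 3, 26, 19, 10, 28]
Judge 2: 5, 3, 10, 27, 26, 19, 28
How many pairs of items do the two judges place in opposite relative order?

Discordant pairs: 5

Assign each item its position (1..7) in the first ordering, then rewrite the second ordering as that position sequence:
positions: 27→1, 5→2, 3→3, 26→4, 19→5, 10→6, 28→7
second ordering as positions: [2, 3, 6, 1, 4, 5, 7]
Discordant pairs = inversions in this position sequence.
2: 1 → 1
3: 1 → 1
6: 1, 4, 5 → 3
1: 0
4: 0
5: 0
7: 0
Total: 1 + 1 + 3 + 0 + 0 + 0 + 0 = 5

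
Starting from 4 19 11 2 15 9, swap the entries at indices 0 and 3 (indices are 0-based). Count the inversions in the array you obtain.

Positions 0 and 3 hold 4 and 2; after swapping, the array is [2, 19, 11, 4, 15, 9].
For each element, count later entries that are smaller:
2 → none → 0
19 → 11, 4, 15, 9 → 4
11 → 4, 9 → 2
4 → none → 0
15 → 9 → 1
9 → none → 0
Sum: 0 + 4 + 2 + 0 + 1 + 0 = 7

7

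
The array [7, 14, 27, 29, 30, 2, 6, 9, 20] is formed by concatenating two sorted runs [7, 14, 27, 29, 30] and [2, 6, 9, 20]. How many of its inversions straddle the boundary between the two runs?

Count, for every r in R, how many entries of L exceed r:
r = 2: 7, 14, 27, 29, 30 → 5
r = 6: 7, 14, 27, 29, 30 → 5
r = 9: 14, 27, 29, 30 → 4
r = 20: 27, 29, 30 → 3
Cross-inversions: 5 + 5 + 4 + 3 = 17

17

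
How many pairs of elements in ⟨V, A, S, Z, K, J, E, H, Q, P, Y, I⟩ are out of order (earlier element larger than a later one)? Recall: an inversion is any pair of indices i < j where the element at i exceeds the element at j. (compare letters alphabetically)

35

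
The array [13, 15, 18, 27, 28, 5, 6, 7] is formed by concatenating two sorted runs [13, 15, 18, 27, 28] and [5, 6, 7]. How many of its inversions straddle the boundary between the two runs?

Count, for every r in R, how many entries of L exceed r:
r = 5: 13, 15, 18, 27, 28 → 5
r = 6: 13, 15, 18, 27, 28 → 5
r = 7: 13, 15, 18, 27, 28 → 5
Cross-inversions: 5 + 5 + 5 = 15

There are 15 cross-inversions.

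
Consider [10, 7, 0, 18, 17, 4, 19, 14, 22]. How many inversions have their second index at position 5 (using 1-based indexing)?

1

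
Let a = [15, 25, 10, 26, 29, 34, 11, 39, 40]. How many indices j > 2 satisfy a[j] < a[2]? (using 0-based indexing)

0

The element at index 2 is 10.
Elements after it: 26, 29, 34, 11, 39, 40
None of them are smaller than 10.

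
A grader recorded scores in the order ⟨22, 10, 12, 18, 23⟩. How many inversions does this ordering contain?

Element-by-element contributions:
22: 3
10: 0
12: 0
18: 0
23: 0
Sum: 3 + 0 + 0 + 0 + 0 = 3

3 out-of-order pairs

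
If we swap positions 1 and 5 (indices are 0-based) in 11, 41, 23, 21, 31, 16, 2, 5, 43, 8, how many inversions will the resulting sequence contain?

Positions 1 and 5 hold 41 and 16; after swapping, the array is [11, 16, 23, 21, 31, 41, 2, 5, 43, 8].
For each element, count later entries that are smaller:
11: 3
16: 3
23: 4
21: 3
31: 3
41: 3
2: 0
5: 0
43: 1
8: 0
Sum: 3 + 3 + 4 + 3 + 3 + 3 + 0 + 0 + 1 + 0 = 20

20 inversions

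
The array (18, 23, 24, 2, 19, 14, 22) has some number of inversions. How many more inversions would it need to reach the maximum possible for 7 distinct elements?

10 inversions short

Maximum inversions for 7 distinct elements is C(7, 2) = 7·6/2 = 21.
Current inversions — for each element, count later smaller elements:
18: 2
23: 4
24: 4
2: 0
19: 1
14: 0
22: 0
Current total: 2 + 4 + 4 + 0 + 1 + 0 + 0 = 11
Shortfall: 21 − 11 = 10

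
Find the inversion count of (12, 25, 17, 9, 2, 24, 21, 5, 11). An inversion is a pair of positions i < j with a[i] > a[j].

Sweep left to right; for each value list the smaller values that follow it:
12 → 9, 2, 5, 11 → 4
25 → 17, 9, 2, 24, 21, 5, 11 → 7
17 → 9, 2, 5, 11 → 4
9 → 2, 5 → 2
2 → none → 0
24 → 21, 5, 11 → 3
21 → 5, 11 → 2
5 → none → 0
11 → none → 0
Sum: 4 + 7 + 4 + 2 + 0 + 3 + 2 + 0 + 0 = 22

22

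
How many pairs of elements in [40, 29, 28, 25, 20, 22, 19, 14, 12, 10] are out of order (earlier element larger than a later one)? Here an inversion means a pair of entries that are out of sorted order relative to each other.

Sweep left to right; for each value list the smaller values that follow it:
40: 9
29: 8
28: 7
25: 6
20: 4
22: 4
19: 3
14: 2
12: 1
10: 0
Sum: 9 + 8 + 7 + 6 + 4 + 4 + 3 + 2 + 1 + 0 = 44

44 inversions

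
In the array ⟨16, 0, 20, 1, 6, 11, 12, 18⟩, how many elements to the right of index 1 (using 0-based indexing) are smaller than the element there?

0

The element at index 1 is 0.
Elements after it: 20, 1, 6, 11, 12, 18
None of them are smaller than 0.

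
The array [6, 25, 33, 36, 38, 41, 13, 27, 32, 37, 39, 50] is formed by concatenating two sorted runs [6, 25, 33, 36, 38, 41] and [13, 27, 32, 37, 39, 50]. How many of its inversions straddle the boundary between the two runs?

16 cross-inversions

Count, for every r in R, how many entries of L exceed r:
r = 13: 25, 33, 36, 38, 41 → 5
r = 27: 33, 36, 38, 41 → 4
r = 32: 33, 36, 38, 41 → 4
r = 37: 38, 41 → 2
r = 39: 41 → 1
r = 50: none → 0
Cross-inversions: 5 + 4 + 4 + 2 + 1 + 0 = 16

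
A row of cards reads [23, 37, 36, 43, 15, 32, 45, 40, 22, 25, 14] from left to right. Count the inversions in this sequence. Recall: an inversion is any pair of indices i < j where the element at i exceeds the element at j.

Count, for each position, how many later elements it exceeds:
23: 3
37: 6
36: 5
43: 6
15: 1
32: 3
45: 4
40: 3
22: 1
25: 1
14: 0
Sum: 3 + 6 + 5 + 6 + 1 + 3 + 4 + 3 + 1 + 1 + 0 = 33

There are 33 out-of-order pairs.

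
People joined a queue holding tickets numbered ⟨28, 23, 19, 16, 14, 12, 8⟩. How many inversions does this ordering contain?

21

Element-by-element contributions:
28 → 23, 19, 16, 14, 12, 8 → 6
23 → 19, 16, 14, 12, 8 → 5
19 → 16, 14, 12, 8 → 4
16 → 14, 12, 8 → 3
14 → 12, 8 → 2
12 → 8 → 1
8 → none → 0
Sum: 6 + 5 + 4 + 3 + 2 + 1 + 0 = 21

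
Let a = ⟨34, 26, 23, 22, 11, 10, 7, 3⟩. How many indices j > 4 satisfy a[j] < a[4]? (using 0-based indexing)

3 such elements

The element at index 4 is 11.
Elements after it: 10, 7, 3
Those smaller than 11: 10, 7, 3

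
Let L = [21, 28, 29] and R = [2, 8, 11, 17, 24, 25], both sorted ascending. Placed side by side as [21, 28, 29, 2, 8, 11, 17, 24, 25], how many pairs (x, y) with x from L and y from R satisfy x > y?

16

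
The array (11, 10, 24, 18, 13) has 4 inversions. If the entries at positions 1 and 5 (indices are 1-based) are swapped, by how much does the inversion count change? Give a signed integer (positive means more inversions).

+1

Positions 1 and 5 hold 11 and 13; after swapping, the array is [13, 10, 24, 18, 11].
Count, for each position, how many later elements it exceeds:
13: 2
10: 0
24: 2
18: 1
11: 0
Sum: 2 + 0 + 2 + 1 + 0 = 5
Change: 5 − 4 = +1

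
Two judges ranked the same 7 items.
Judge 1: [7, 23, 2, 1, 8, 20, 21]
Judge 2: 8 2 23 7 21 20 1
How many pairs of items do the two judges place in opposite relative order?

Assign each item its position (1..7) in the first ordering, then rewrite the second ordering as that position sequence:
positions: 7→1, 23→2, 2→3, 1→4, 8→5, 20→6, 21→7
second ordering as positions: [5, 3, 2, 1, 7, 6, 4]
Discordant pairs = inversions in this position sequence.
5: 3, 2, 1, 4 → 4
3: 2, 1 → 2
2: 1 → 1
1: 0
7: 6, 4 → 2
6: 4 → 1
4: 0
Total: 4 + 2 + 1 + 0 + 2 + 1 + 0 = 10

10 discordant pairs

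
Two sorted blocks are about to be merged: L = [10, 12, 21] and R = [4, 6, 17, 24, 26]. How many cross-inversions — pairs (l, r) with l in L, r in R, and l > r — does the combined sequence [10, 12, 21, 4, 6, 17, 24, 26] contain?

Take each right-half value and tally the left-half values above it:
r = 4: 10, 12, 21 → 3
r = 6: 10, 12, 21 → 3
r = 17: 21 → 1
r = 24: none → 0
r = 26: none → 0
Cross-inversions: 3 + 3 + 1 + 0 + 0 = 7

7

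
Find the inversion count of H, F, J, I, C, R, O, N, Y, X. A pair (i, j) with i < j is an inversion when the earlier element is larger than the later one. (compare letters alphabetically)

10 inversions

Sweep left to right; for each value list the smaller values that follow it:
H → F, C → 2
F → C → 1
J → I, C → 2
I → C → 1
C → none → 0
R → O, N → 2
O → N → 1
N → none → 0
Y → X → 1
X → none → 0
Sum: 2 + 1 + 2 + 1 + 0 + 2 + 1 + 0 + 1 + 0 = 10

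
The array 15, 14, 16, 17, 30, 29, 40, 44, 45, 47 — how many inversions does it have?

2 inversions

Count, for each position, how many later elements it exceeds:
15: 1
14: 0
16: 0
17: 0
30: 1
29: 0
40: 0
44: 0
45: 0
47: 0
Sum: 1 + 0 + 0 + 0 + 1 + 0 + 0 + 0 + 0 + 0 = 2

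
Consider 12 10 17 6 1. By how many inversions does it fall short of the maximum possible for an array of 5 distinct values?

Maximum inversions for 5 distinct elements is C(5, 2) = 5·4/2 = 10.
Current inversions — for each element, count later smaller elements:
12: 3
10: 2
17: 2
6: 1
1: 0
Current total: 3 + 2 + 2 + 1 + 0 = 8
Shortfall: 10 − 8 = 2

2 inversions short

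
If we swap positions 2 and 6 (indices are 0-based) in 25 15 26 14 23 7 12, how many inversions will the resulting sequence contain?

11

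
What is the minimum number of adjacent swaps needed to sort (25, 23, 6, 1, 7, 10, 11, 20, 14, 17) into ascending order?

Adjacent swaps: 20

The minimum number of adjacent swaps to sort an array equals its inversion count, since every such swap removes exactly one inversion.
Count inversions — for each element, later elements that are smaller:
25: 23, 6, 1, 7, 10, 11, 20, 14, 17 → 9
23: 6, 1, 7, 10, 11, 20, 14, 17 → 8
6: 1 → 1
1: none → 0
7: none → 0
10: none → 0
11: none → 0
20: 14, 17 → 2
14: none → 0
17: none → 0
Total inversions: 9 + 8 + 1 + 0 + 0 + 0 + 0 + 2 + 0 + 0 = 20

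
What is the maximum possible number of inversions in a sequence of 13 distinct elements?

78

A reversed (strictly descending) arrangement makes every pair an inversion, giving C(13, 2) inversions.
C(13, 2) = 13·12/2 = 78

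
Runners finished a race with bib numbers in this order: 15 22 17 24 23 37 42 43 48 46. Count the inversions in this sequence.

Element-by-element contributions:
15 → none → 0
22 → 17 → 1
17 → none → 0
24 → 23 → 1
23 → none → 0
37 → none → 0
42 → none → 0
43 → none → 0
48 → 46 → 1
46 → none → 0
Sum: 0 + 1 + 0 + 1 + 0 + 0 + 0 + 0 + 1 + 0 = 3

There are 3 inversions.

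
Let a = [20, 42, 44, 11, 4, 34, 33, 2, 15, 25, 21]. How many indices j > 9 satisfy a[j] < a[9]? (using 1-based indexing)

The element at index 9 is 15.
Elements after it: 25, 21
None of them are smaller than 15.

0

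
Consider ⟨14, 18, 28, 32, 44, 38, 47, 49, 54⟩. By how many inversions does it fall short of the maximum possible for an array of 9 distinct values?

Maximum inversions for 9 distinct elements is C(9, 2) = 9·8/2 = 36.
Current inversions — for each element, count later smaller elements:
14: 0
18: 0
28: 0
32: 0
44: 1
38: 0
47: 0
49: 0
54: 0
Current total: 0 + 0 + 0 + 0 + 1 + 0 + 0 + 0 + 0 = 1
Shortfall: 36 − 1 = 35

35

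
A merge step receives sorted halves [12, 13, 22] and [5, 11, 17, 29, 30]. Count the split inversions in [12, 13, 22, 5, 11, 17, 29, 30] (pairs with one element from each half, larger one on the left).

For each element r of the right run, count left-run elements greater than r:
r = 5: 12, 13, 22 → 3
r = 11: 12, 13, 22 → 3
r = 17: 22 → 1
r = 29: none → 0
r = 30: none → 0
Cross-inversions: 3 + 3 + 1 + 0 + 0 = 7

Split inversions: 7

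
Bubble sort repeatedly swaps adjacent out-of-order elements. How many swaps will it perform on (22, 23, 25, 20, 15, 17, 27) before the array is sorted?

There are 11 adjacent swaps.

Each adjacent swap fixes exactly one inversion, so the minimum swap count equals the number of inversions.
Count inversions — for each element, later elements that are smaller:
22: 20, 15, 17 → 3
23: 20, 15, 17 → 3
25: 20, 15, 17 → 3
20: 15, 17 → 2
15: none → 0
17: none → 0
27: none → 0
Total inversions: 3 + 3 + 3 + 2 + 0 + 0 + 0 = 11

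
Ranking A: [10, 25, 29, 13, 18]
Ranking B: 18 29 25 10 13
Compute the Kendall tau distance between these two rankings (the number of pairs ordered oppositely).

Assign each item its position (1..5) in the first ordering, then rewrite the second ordering as that position sequence:
positions: 10→1, 25→2, 29→3, 13→4, 18→5
second ordering as positions: [5, 3, 2, 1, 4]
Discordant pairs = inversions in this position sequence.
5: 3, 2, 1, 4 → 4
3: 2, 1 → 2
2: 1 → 1
1: 0
4: 0
Total: 4 + 2 + 1 + 0 + 0 = 7

7 discordant pairs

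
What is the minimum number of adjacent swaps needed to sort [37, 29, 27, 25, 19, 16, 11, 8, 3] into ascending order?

36 swaps

Each adjacent swap fixes exactly one inversion, so the minimum swap count equals the number of inversions.
Count inversions — for each element, later elements that are smaller:
37: 29, 27, 25, 19, 16, 11, 8, 3 → 8
29: 27, 25, 19, 16, 11, 8, 3 → 7
27: 25, 19, 16, 11, 8, 3 → 6
25: 19, 16, 11, 8, 3 → 5
19: 16, 11, 8, 3 → 4
16: 11, 8, 3 → 3
11: 8, 3 → 2
8: 3 → 1
3: none → 0
Total inversions: 8 + 7 + 6 + 5 + 4 + 3 + 2 + 1 + 0 = 36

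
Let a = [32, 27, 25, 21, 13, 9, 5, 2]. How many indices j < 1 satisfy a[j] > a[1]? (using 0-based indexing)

1

The element at index 1 is 27.
Elements before it: 32
Those larger than 27: 32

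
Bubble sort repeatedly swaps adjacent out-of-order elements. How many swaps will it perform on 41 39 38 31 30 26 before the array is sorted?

15

Each adjacent swap fixes exactly one inversion, so the minimum swap count equals the number of inversions.
Count inversions — for each element, later elements that are smaller:
41: 39, 38, 31, 30, 26 → 5
39: 38, 31, 30, 26 → 4
38: 31, 30, 26 → 3
31: 30, 26 → 2
30: 26 → 1
26: none → 0
Total inversions: 5 + 4 + 3 + 2 + 1 + 0 = 15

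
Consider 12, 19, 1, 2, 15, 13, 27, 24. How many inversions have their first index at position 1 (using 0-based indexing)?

The element at index 1 is 19.
Elements after it: 1, 2, 15, 13, 27, 24
Those smaller than 19: 1, 2, 15, 13

4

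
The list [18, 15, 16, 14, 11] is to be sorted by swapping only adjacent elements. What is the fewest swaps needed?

Each adjacent swap fixes exactly one inversion, so the minimum swap count equals the number of inversions.
Count inversions — for each element, later elements that are smaller:
18: 15, 16, 14, 11 → 4
15: 14, 11 → 2
16: 14, 11 → 2
14: 11 → 1
11: none → 0
Total inversions: 4 + 2 + 2 + 1 + 0 = 9

Swaps: 9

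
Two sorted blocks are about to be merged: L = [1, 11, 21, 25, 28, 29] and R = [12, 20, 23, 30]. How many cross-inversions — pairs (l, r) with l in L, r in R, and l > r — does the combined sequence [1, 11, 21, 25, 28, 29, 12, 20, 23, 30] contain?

Count, for every r in R, how many entries of L exceed r:
r = 12: 21, 25, 28, 29 → 4
r = 20: 21, 25, 28, 29 → 4
r = 23: 25, 28, 29 → 3
r = 30: none → 0
Cross-inversions: 4 + 4 + 3 + 0 = 11

11 split inversions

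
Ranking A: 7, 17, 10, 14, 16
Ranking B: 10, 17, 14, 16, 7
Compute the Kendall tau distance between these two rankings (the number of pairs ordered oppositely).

5 discordant pairs

Assign each item its position (1..5) in the first ordering, then rewrite the second ordering as that position sequence:
positions: 7→1, 17→2, 10→3, 14→4, 16→5
second ordering as positions: [3, 2, 4, 5, 1]
Discordant pairs = inversions in this position sequence.
3: 2, 1 → 2
2: 1 → 1
4: 1 → 1
5: 1 → 1
1: 0
Total: 2 + 1 + 1 + 1 + 0 = 5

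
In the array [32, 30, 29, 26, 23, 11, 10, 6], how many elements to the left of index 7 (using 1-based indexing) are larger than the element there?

6

The element at index 7 is 10.
Elements before it: 32, 30, 29, 26, 23, 11
Those larger than 10: 32, 30, 29, 26, 23, 11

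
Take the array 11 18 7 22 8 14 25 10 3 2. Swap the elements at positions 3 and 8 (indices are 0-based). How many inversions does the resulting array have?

22 inversions

Positions 3 and 8 hold 22 and 3; after swapping, the array is [11, 18, 7, 3, 8, 14, 25, 10, 22, 2].
For each element, count later entries that are smaller:
11 → 7, 3, 8, 10, 2 → 5
18 → 7, 3, 8, 14, 10, 2 → 6
7 → 3, 2 → 2
3 → 2 → 1
8 → 2 → 1
14 → 10, 2 → 2
25 → 10, 22, 2 → 3
10 → 2 → 1
22 → 2 → 1
2 → none → 0
Sum: 5 + 6 + 2 + 1 + 1 + 2 + 3 + 1 + 1 + 0 = 22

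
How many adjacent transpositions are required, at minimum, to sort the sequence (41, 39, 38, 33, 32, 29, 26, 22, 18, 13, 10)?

Adjacent swaps: 55

Each adjacent swap fixes exactly one inversion, so the minimum swap count equals the number of inversions.
Count inversions — for each element, later elements that are smaller:
41: 39, 38, 33, 32, 29, 26, 22, 18, 13, 10 → 10
39: 38, 33, 32, 29, 26, 22, 18, 13, 10 → 9
38: 33, 32, 29, 26, 22, 18, 13, 10 → 8
33: 32, 29, 26, 22, 18, 13, 10 → 7
32: 29, 26, 22, 18, 13, 10 → 6
29: 26, 22, 18, 13, 10 → 5
26: 22, 18, 13, 10 → 4
22: 18, 13, 10 → 3
18: 13, 10 → 2
13: 10 → 1
10: none → 0
Total inversions: 10 + 9 + 8 + 7 + 6 + 5 + 4 + 3 + 2 + 1 + 0 = 55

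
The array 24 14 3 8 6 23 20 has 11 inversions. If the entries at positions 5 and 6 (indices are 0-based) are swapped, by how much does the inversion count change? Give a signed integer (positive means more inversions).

-1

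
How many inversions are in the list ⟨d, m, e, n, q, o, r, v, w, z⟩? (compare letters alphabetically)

For each element, count later entries that are smaller:
d: 0
m: 1
e: 0
n: 0
q: 1
o: 0
r: 0
v: 0
w: 0
z: 0
Sum: 0 + 1 + 0 + 0 + 1 + 0 + 0 + 0 + 0 + 0 = 2

There are 2 out-of-order pairs.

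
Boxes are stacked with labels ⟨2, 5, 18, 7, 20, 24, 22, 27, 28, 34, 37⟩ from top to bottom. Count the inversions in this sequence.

2

Element-by-element contributions:
2: 0
5: 0
18: 1
7: 0
20: 0
24: 1
22: 0
27: 0
28: 0
34: 0
37: 0
Sum: 0 + 0 + 1 + 0 + 0 + 1 + 0 + 0 + 0 + 0 + 0 = 2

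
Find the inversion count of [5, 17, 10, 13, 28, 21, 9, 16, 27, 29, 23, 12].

23

Element-by-element contributions:
5 → none → 0
17 → 10, 13, 9, 16, 12 → 5
10 → 9 → 1
13 → 9, 12 → 2
28 → 21, 9, 16, 27, 23, 12 → 6
21 → 9, 16, 12 → 3
9 → none → 0
16 → 12 → 1
27 → 23, 12 → 2
29 → 23, 12 → 2
23 → 12 → 1
12 → none → 0
Sum: 0 + 5 + 1 + 2 + 6 + 3 + 0 + 1 + 2 + 2 + 1 + 0 = 23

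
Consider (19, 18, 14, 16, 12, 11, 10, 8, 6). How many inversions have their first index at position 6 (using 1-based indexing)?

The element at index 6 is 11.
Elements after it: 10, 8, 6
Those smaller than 11: 10, 8, 6

3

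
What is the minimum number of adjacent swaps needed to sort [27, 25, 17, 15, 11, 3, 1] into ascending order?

Minimum adjacent swaps = number of inversions (each swap of adjacent out-of-order elements removes one inversion and no swap can remove more).
Count inversions — for each element, later elements that are smaller:
27: 25, 17, 15, 11, 3, 1 → 6
25: 17, 15, 11, 3, 1 → 5
17: 15, 11, 3, 1 → 4
15: 11, 3, 1 → 3
11: 3, 1 → 2
3: 1 → 1
1: none → 0
Total inversions: 6 + 5 + 4 + 3 + 2 + 1 + 0 = 21

21 adjacent swaps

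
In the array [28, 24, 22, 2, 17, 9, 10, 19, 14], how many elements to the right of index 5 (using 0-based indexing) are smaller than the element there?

The element at index 5 is 9.
Elements after it: 10, 19, 14
None of them are smaller than 9.

0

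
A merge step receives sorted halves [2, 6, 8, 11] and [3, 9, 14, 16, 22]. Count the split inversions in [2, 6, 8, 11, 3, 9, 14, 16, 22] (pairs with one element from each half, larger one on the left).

Take each right-half value and tally the left-half values above it:
r = 3: 6, 8, 11 → 3
r = 9: 11 → 1
r = 14: none → 0
r = 16: none → 0
r = 22: none → 0
Cross-inversions: 3 + 1 + 0 + 0 + 0 = 4

4 split inversions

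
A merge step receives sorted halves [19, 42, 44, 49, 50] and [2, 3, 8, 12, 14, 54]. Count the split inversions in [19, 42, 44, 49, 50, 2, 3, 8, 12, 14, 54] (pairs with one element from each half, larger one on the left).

There are 25 cross-inversions.

Take each right-half value and tally the left-half values above it:
r = 2: 19, 42, 44, 49, 50 → 5
r = 3: 19, 42, 44, 49, 50 → 5
r = 8: 19, 42, 44, 49, 50 → 5
r = 12: 19, 42, 44, 49, 50 → 5
r = 14: 19, 42, 44, 49, 50 → 5
r = 54: none → 0
Cross-inversions: 5 + 5 + 5 + 5 + 5 + 0 = 25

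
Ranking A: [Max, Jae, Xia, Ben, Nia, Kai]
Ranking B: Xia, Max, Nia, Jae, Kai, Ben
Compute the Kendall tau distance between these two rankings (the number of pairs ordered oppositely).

5

Assign each item its position (1..6) in the first ordering, then rewrite the second ordering as that position sequence:
positions: Max→1, Jae→2, Xia→3, Ben→4, Nia→5, Kai→6
second ordering as positions: [3, 1, 5, 2, 6, 4]
Discordant pairs = inversions in this position sequence.
3: 1, 2 → 2
1: 0
5: 2, 4 → 2
2: 0
6: 4 → 1
4: 0
Total: 2 + 0 + 2 + 0 + 1 + 0 = 5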